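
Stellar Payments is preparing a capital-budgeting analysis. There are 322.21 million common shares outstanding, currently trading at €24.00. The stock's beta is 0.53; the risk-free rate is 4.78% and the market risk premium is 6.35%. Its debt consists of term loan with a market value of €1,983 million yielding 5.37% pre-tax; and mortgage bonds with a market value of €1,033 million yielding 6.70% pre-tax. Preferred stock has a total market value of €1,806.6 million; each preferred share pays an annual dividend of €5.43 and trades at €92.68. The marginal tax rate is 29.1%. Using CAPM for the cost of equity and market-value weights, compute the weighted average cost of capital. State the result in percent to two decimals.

Cost of equity via CAPM: Re = 4.78% + 0.53 × 6.35% = 8.1455%.
Cost of preferred: Rp = 5.43 / 92.68 = 5.8589%.
Market value of equity E = 24.0 × 322.21m = 7733.04m.
Total capital V = 7733.04 + 1806.6 + 1983 + 1033 = 12555.64.
Equity: weight = 7733.04/12555.64 = 0.6159; cost = 8.1455%.
Preferred: weight = 1806.6/12555.64 = 0.1439; cost = 5.8589%.
Term loan: weight = 1983/12555.64 = 0.1579; after-tax cost = 5.37% × (1 − 29.1%) = 3.8073%.
Mortgage bonds: weight = 1033/12555.64 = 0.0823; after-tax cost = 6.7% × (1 − 29.1%) = 4.7503%.
WACC = 0.6159 × 8.1455% + 0.1439 × 5.8589% + 0.1579 × 3.8073% + 0.0823 × 4.7503% = 6.8520%.

6.85%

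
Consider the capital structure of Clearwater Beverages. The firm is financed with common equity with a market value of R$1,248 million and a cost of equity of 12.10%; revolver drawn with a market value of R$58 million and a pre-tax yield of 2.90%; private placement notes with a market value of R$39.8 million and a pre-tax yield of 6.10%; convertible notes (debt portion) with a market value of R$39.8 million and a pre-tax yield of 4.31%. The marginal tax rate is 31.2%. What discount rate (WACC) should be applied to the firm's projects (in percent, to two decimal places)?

11.19%

Total capital V = 1248 + 58 + 39.8 + 39.8 = 1385.6.
Equity: weight = 1248/1385.6 = 0.9007; cost = 12.1%.
Revolver drawn: weight = 58/1385.6 = 0.0419; after-tax cost = 2.9% × (1 − 31.2%) = 1.9952%.
Private placement notes: weight = 39.8/1385.6 = 0.0287; after-tax cost = 6.1% × (1 − 31.2%) = 4.1968%.
Convertible notes (debt portion): weight = 39.8/1385.6 = 0.0287; after-tax cost = 4.31% × (1 − 31.2%) = 2.9653%.
WACC = 0.9007 × 12.1000% + 0.0419 × 1.9952% + 0.0287 × 4.1968% + 0.0287 × 2.9653% = 11.1876%.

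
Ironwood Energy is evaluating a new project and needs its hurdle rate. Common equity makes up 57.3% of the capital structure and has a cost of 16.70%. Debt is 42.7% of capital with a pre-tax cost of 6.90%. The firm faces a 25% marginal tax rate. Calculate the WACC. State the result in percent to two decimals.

After-tax cost of debt = 6.9% × (1 − 25%) = 5.1750%.
WACC = 0.573 × 16.7000% + 0.427 × 5.1750% = 11.7788%.

11.78%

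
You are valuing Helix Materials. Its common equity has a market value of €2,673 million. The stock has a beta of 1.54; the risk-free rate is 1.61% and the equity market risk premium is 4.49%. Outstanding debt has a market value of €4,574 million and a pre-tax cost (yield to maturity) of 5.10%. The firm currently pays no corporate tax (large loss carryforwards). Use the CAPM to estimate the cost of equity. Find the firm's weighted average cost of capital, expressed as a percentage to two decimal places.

Cost of equity via CAPM: Re = 1.61% + 1.54 × 4.49% = 8.5246%.
Total capital V = 2673 + 4574 = 7247.
Equity: weight = 2673/7247 = 0.3688; cost = 8.5246%.
Debt: weight = 4574/7247 = 0.6312; after-tax cost = 5.1% × (1 − 0%) = 5.1000%.
WACC = 0.3688 × 8.5246% + 0.6312 × 5.1000% = 6.3631%.

6.36%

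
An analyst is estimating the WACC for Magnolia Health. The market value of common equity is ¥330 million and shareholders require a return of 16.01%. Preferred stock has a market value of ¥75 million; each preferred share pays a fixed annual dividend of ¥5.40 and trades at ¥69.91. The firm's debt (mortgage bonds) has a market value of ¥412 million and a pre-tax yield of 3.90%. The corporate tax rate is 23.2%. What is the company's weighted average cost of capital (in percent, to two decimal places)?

8.69%

Cost of preferred: Rp = 5.4 / 69.91 = 7.7242%.
Total capital V = 330 + 75 + 412 = 817.
Equity: weight = 330/817 = 0.4039; cost = 16.01%.
Preferred: weight = 75/817 = 0.0918; cost = 7.7242%.
Mortgage bonds: weight = 412/817 = 0.5043; after-tax cost = 3.9% × (1 − 23.2%) = 2.9952%.
WACC = 0.4039 × 16.0100% + 0.0918 × 7.7242% + 0.5043 × 2.9952% = 8.6862%.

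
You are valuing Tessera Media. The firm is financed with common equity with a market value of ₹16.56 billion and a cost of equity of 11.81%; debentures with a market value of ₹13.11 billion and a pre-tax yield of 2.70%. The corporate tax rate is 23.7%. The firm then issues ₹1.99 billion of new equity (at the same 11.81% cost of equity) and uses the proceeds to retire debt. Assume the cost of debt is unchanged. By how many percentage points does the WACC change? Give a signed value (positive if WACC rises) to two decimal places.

+0.65 pp

Current WACC:
Total capital V = 16.56 + 13.11 = 29.67.
Equity: weight = 16.56/29.67 = 0.5581; cost = 11.81%.
Debentures: weight = 13.11/29.67 = 0.4419; after-tax cost = 2.7% × (1 − 23.7%) = 2.0601%.
WACC = 0.5581 × 11.8100% + 0.4419 × 2.0601% = 7.5019%.
After the change:
Total capital V = 18.55 + 11.12 = 29.67.
Equity: weight = 18.55/29.67 = 0.6252; cost = 11.81%.
Debentures: weight = 11.12/29.67 = 0.3748; after-tax cost = 2.7% × (1 − 23.7%) = 2.0601%.
WACC = 0.6252 × 11.8100% + 0.3748 × 2.0601% = 8.1558%.
Change in WACC = 8.1558% − 7.5019% = 0.6539 pp.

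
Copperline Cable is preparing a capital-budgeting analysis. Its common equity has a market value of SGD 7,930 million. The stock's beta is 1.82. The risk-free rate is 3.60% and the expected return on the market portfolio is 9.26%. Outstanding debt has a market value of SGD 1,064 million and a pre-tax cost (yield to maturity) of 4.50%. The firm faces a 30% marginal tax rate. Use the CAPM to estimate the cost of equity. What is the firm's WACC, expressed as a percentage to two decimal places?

Market risk premium = 9.26% − 3.6% = 5.66%.
Cost of equity via CAPM: Re = 3.6% + 1.82 × 5.66% = 13.9012%.
Total capital V = 7930 + 1064 = 8994.
Equity: weight = 7930/8994 = 0.8817; cost = 13.9012%.
Debt: weight = 1064/8994 = 0.1183; after-tax cost = 4.5% × (1 − 30%) = 3.1500%.
WACC = 0.8817 × 13.9012% + 0.1183 × 3.1500% = 12.6293%.

12.63%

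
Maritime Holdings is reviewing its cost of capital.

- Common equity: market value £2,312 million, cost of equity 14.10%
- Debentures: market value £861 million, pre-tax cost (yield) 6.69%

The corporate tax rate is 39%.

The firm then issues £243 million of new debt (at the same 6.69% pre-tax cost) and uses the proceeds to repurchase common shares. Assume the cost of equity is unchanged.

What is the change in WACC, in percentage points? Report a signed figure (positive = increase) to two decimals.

Current WACC:
Total capital V = 2312 + 861 = 3173.
Equity: weight = 2312/3173 = 0.7286; cost = 14.1%.
Debentures: weight = 861/3173 = 0.2714; after-tax cost = 6.69% × (1 − 39%) = 4.0809%.
WACC = 0.7286 × 14.1000% + 0.2714 × 4.0809% = 11.3813%.
After the change:
Total capital V = 2069 + 1104 = 3173.
Equity: weight = 2069/3173 = 0.6521; cost = 14.1%.
Debentures: weight = 1104/3173 = 0.3479; after-tax cost = 6.69% × (1 − 39%) = 4.0809%.
WACC = 0.6521 × 14.1000% + 0.3479 × 4.0809% = 10.6140%.
Change in WACC = 10.6140% − 11.3813% = -0.7673 pp.

-0.77 pp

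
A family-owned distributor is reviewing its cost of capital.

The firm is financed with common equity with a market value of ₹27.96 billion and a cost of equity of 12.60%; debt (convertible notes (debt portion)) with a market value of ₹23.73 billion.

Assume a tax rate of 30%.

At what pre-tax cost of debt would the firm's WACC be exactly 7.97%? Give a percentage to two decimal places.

Total capital V = 27.96 + 23.73 = 51.69.
Equity weight = 27.96/51.69 = 0.5409.
Convertible notes (debt portion) weight = 23.73/51.69 = 0.4591.
Equity contribution = 0.5409 × 12.6% = 6.8156%.
Remaining for debt = 7.97% − 6.8156% = 1.1544%.
Rd × (1 − 30%) × 0.4591 = 1.1544%  ⇒  Rd = 3.5924%.

3.59%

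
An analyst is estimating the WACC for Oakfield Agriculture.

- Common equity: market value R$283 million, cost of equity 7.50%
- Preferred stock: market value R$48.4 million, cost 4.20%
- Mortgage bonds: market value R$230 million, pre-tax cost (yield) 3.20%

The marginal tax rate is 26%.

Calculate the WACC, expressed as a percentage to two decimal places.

Total capital V = 283 + 48.4 + 230 = 561.4.
Equity: weight = 283/561.4 = 0.5041; cost = 7.5%.
Preferred: weight = 48.4/561.4 = 0.0862; cost = 4.2%.
Mortgage bonds: weight = 230/561.4 = 0.4097; after-tax cost = 3.2% × (1 − 26%) = 2.3680%.
WACC = 0.5041 × 7.5000% + 0.0862 × 4.2000% + 0.4097 × 2.3680% = 5.1130%.

5.11%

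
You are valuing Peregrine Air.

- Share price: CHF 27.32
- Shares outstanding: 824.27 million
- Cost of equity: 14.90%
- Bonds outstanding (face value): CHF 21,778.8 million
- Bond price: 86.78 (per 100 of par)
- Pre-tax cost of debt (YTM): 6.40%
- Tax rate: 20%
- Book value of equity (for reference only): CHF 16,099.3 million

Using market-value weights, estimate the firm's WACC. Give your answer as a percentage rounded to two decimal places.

Market value of equity E = 27.32 × 824.27m = 22519.0564m. Market value of debt D = 21778.8m × 86.78/100 = 18899.64264m.
Total capital V = 22519.0564 + 18899.64264 = 41418.69904.
Equity: weight = 22519.0564/41418.69904 = 0.5437; cost = 14.9%.
Bonds outstanding: weight = 18899.64264/41418.69904 = 0.4563; after-tax cost = 6.4% × (1 − 20%) = 5.1200%.
WACC = 0.5437 × 14.9000% + 0.4563 × 5.1200% = 10.4373%.

10.44%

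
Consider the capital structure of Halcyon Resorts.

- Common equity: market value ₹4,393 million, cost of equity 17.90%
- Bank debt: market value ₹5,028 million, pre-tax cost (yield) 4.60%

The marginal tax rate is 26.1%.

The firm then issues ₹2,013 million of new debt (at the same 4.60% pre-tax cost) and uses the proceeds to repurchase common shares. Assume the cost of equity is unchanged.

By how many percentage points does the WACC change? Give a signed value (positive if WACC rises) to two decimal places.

-3.10 pp

Current WACC:
Total capital V = 4393 + 5028 = 9421.
Equity: weight = 4393/9421 = 0.4663; cost = 17.9%.
Bank debt: weight = 5028/9421 = 0.5337; after-tax cost = 4.6% × (1 − 26.1%) = 3.3994%.
WACC = 0.4663 × 17.9000% + 0.5337 × 3.3994% = 10.1610%.
After the change:
Total capital V = 2380 + 7041 = 9421.
Equity: weight = 2380/9421 = 0.2526; cost = 17.9%.
Bank debt: weight = 7041/9421 = 0.7474; after-tax cost = 4.6% × (1 − 26.1%) = 3.3994%.
WACC = 0.2526 × 17.9000% + 0.7474 × 3.3994% = 7.0626%.
Change in WACC = 7.0626% − 10.1610% = -3.0984 pp.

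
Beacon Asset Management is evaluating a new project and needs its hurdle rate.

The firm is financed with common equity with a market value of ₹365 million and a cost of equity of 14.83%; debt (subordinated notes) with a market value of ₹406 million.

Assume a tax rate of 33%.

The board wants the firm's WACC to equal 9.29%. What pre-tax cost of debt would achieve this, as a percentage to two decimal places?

Total capital V = 365 + 406 = 771.
Equity weight = 365/771 = 0.4734.
Subordinated notes weight = 406/771 = 0.5266.
Equity contribution = 0.4734 × 14.83% = 7.0207%.
Remaining for debt = 9.29% − 7.0207% = 2.2693%.
Rd × (1 − 33%) × 0.5266 = 2.2693%  ⇒  Rd = 6.4320%.

6.43%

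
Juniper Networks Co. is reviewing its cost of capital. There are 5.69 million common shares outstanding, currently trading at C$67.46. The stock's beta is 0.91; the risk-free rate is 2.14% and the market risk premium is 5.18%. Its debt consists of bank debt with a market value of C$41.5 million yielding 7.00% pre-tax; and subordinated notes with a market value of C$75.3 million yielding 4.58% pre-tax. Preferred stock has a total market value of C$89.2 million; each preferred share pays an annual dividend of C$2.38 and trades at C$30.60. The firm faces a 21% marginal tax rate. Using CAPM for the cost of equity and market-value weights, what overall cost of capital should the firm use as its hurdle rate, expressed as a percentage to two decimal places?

Cost of equity via CAPM: Re = 2.14% + 0.91 × 5.18% = 6.8538%.
Cost of preferred: Rp = 2.38 / 30.6 = 7.7778%.
Market value of equity E = 67.46 × 5.69m = 383.8474m.
Total capital V = 383.8474 + 89.2 + 41.5 + 75.3 = 589.8474.
Equity: weight = 383.8474/589.8474 = 0.6508; cost = 6.8538%.
Preferred: weight = 89.2/589.8474 = 0.1512; cost = 7.7778%.
Bank debt: weight = 41.5/589.8474 = 0.0704; after-tax cost = 7% × (1 − 21%) = 5.5300%.
Subordinated notes: weight = 75.3/589.8474 = 0.1277; after-tax cost = 4.58% × (1 − 21%) = 3.6182%.
WACC = 0.6508 × 6.8538% + 0.1512 × 7.7778% + 0.0704 × 5.5300% + 0.1277 × 3.6182% = 6.4873%.

6.49%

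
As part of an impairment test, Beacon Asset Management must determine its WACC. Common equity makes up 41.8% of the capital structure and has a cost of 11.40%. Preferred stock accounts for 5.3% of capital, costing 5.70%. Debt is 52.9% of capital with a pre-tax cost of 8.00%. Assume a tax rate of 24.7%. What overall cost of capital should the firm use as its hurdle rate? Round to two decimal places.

After-tax cost of debt = 8% × (1 − 24.7%) = 6.0240%.
WACC = 0.418 × 11.4000% + 0.053 × 5.7000% + 0.529 × 6.0240% = 8.2540%.

8.25%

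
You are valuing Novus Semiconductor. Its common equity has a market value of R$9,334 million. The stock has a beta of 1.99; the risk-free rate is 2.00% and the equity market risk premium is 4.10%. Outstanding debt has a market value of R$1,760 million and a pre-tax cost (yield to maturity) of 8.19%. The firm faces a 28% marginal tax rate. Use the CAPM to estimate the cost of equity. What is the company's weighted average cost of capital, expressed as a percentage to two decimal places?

Cost of equity via CAPM: Re = 2.0% + 1.99 × 4.1% = 10.1590%.
Total capital V = 9334 + 1760 = 11094.
Equity: weight = 9334/11094 = 0.8414; cost = 10.159%.
Debt: weight = 1760/11094 = 0.1586; after-tax cost = 8.19% × (1 − 28%) = 5.8968%.
WACC = 0.8414 × 10.1590% + 0.1586 × 5.8968% = 9.4828%.

9.48%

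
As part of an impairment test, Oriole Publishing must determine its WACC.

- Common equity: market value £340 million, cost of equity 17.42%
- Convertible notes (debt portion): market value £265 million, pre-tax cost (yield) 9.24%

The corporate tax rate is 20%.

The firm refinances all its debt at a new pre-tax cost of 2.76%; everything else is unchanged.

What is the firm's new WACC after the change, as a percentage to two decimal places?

10.76%

After the change:
Total capital V = 340 + 265 = 605.
Equity: weight = 340/605 = 0.5620; cost = 17.42%.
Convertible notes (debt portion): weight = 265/605 = 0.4380; after-tax cost = 2.76% × (1 − 20%) = 2.2080%.
WACC = 0.5620 × 17.4200% + 0.4380 × 2.2080% = 10.7569%.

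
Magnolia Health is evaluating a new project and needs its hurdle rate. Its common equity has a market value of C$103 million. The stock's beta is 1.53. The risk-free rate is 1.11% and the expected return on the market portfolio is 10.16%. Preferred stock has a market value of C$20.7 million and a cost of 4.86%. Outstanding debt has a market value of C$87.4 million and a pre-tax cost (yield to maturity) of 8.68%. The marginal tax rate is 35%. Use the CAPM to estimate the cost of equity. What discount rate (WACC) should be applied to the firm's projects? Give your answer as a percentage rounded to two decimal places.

10.11%

Market risk premium = 10.16% − 1.11% = 9.05%.
Cost of equity via CAPM: Re = 1.11% + 1.53 × 9.05% = 14.9565%.
Total capital V = 103 + 20.7 + 87.4 = 211.1.
Equity: weight = 103/211.1 = 0.4879; cost = 14.9565%.
Preferred: weight = 20.7/211.1 = 0.0981; cost = 4.86%.
Debt: weight = 87.4/211.1 = 0.4140; after-tax cost = 8.68% × (1 − 35%) = 5.6420%.
WACC = 0.4879 × 14.9565% + 0.0981 × 4.8600% + 0.4140 × 5.6420% = 10.1101%.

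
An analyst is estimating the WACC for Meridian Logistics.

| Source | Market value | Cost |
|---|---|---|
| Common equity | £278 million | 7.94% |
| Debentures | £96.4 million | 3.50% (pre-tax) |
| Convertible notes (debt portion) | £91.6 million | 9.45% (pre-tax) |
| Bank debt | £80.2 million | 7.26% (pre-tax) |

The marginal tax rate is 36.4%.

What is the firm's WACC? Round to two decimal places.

Total capital V = 278 + 96.4 + 91.6 + 80.2 = 546.2.
Equity: weight = 278/546.2 = 0.5090; cost = 7.94%.
Debentures: weight = 96.4/546.2 = 0.1765; after-tax cost = 3.5% × (1 − 36.4%) = 2.2260%.
Convertible notes (debt portion): weight = 91.6/546.2 = 0.1677; after-tax cost = 9.45% × (1 − 36.4%) = 6.0102%.
Bank debt: weight = 80.2/546.2 = 0.1468; after-tax cost = 7.26% × (1 − 36.4%) = 4.6174%.
WACC = 0.5090 × 7.9400% + 0.1765 × 2.2260% + 0.1677 × 6.0102% + 0.1468 × 4.6174% = 6.1200%.

6.12%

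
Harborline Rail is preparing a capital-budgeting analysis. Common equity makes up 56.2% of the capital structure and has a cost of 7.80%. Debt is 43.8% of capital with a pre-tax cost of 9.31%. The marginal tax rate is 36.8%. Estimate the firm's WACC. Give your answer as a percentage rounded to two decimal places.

After-tax cost of debt = 9.31% × (1 − 36.8%) = 5.8839%.
WACC = 0.562 × 7.8000% + 0.438 × 5.8839% = 6.9608%.

6.96%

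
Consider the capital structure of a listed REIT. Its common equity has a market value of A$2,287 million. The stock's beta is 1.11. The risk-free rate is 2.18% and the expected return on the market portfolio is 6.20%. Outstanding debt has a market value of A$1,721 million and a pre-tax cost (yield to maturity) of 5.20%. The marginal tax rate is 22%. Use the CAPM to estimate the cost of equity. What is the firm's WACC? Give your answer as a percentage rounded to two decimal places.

Market risk premium = 6.2% − 2.18% = 4.02%.
Cost of equity via CAPM: Re = 2.18% + 1.11 × 4.02% = 6.6422%.
Total capital V = 2287 + 1721 = 4008.
Equity: weight = 2287/4008 = 0.5706; cost = 6.6422%.
Debt: weight = 1721/4008 = 0.4294; after-tax cost = 5.2% × (1 − 22%) = 4.0560%.
WACC = 0.5706 × 6.6422% + 0.4294 × 4.0560% = 5.5317%.

5.53%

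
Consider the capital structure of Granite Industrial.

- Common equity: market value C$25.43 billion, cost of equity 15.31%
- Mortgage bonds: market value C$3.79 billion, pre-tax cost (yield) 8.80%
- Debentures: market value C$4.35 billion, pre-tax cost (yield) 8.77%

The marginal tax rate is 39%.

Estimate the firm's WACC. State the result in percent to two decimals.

Total capital V = 25.43 + 3.79 + 4.35 = 33.57.
Equity: weight = 25.43/33.57 = 0.7575; cost = 15.31%.
Mortgage bonds: weight = 3.79/33.57 = 0.1129; after-tax cost = 8.8% × (1 − 39%) = 5.3680%.
Debentures: weight = 4.35/33.57 = 0.1296; after-tax cost = 8.77% × (1 − 39%) = 5.3497%.
WACC = 0.7575 × 15.3100% + 0.1129 × 5.3680% + 0.1296 × 5.3497% = 12.8969%.

12.90%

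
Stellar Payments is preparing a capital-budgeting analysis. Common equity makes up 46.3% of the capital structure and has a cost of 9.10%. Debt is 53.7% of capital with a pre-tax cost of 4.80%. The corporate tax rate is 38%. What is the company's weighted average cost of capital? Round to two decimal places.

After-tax cost of debt = 4.8% × (1 − 38%) = 2.9760%.
WACC = 0.463 × 9.1000% + 0.537 × 2.9760% = 5.8114%.

5.81%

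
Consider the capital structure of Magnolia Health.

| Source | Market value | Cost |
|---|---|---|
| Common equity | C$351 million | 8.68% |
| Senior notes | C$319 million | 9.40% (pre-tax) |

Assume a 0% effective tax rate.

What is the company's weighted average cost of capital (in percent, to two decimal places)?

9.02%

Total capital V = 351 + 319 = 670.
Equity: weight = 351/670 = 0.5239; cost = 8.68%.
Senior notes: weight = 319/670 = 0.4761; after-tax cost = 9.4% × (1 − 0%) = 9.4000%.
WACC = 0.5239 × 8.6800% + 0.4761 × 9.4000% = 9.0228%.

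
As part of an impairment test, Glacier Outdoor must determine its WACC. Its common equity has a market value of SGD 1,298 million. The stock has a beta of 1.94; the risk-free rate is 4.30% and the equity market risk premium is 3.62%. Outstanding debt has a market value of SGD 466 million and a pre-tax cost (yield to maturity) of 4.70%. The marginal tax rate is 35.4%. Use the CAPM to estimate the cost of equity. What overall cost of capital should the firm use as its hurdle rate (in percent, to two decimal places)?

9.13%

Cost of equity via CAPM: Re = 4.3% + 1.94 × 3.62% = 11.3228%.
Total capital V = 1298 + 466 = 1764.
Equity: weight = 1298/1764 = 0.7358; cost = 11.3228%.
Debt: weight = 466/1764 = 0.2642; after-tax cost = 4.7% × (1 − 35.4%) = 3.0362%.
WACC = 0.7358 × 11.3228% + 0.2642 × 3.0362% = 9.1337%.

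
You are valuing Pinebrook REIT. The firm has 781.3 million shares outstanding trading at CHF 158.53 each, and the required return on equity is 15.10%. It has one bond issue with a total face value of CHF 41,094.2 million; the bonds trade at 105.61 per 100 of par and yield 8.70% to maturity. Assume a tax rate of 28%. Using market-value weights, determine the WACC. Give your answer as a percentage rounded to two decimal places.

12.81%

Market value of equity E = 158.53 × 781.3m = 123859.489m. Market value of debt D = 41094.2m × 105.61/100 = 43399.58462m.
Total capital V = 123859.489 + 43399.58462 = 167259.07362.
Equity: weight = 123859.489/167259.07362 = 0.7405; cost = 15.1%.
Bonds outstanding: weight = 43399.58462/167259.07362 = 0.2595; after-tax cost = 8.7% × (1 − 28%) = 6.2640%.
WACC = 0.7405 × 15.1000% + 0.2595 × 6.2640% = 12.8073%.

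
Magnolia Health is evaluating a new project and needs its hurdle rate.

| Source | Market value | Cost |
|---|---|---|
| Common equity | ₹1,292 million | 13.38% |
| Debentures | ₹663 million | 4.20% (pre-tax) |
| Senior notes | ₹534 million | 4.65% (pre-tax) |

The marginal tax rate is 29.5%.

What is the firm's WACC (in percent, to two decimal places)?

Total capital V = 1292 + 663 + 534 = 2489.
Equity: weight = 1292/2489 = 0.5191; cost = 13.38%.
Debentures: weight = 663/2489 = 0.2664; after-tax cost = 4.2% × (1 − 29.5%) = 2.9610%.
Senior notes: weight = 534/2489 = 0.2145; after-tax cost = 4.65% × (1 − 29.5%) = 3.2783%.
WACC = 0.5191 × 13.3800% + 0.2664 × 2.9610% + 0.2145 × 3.2783% = 8.4374%.

8.44%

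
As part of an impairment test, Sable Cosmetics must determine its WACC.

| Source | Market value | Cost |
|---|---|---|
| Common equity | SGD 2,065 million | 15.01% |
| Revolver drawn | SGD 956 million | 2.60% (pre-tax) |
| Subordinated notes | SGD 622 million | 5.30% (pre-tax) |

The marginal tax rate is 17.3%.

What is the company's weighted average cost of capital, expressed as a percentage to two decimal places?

Total capital V = 2065 + 956 + 622 = 3643.
Equity: weight = 2065/3643 = 0.5668; cost = 15.01%.
Revolver drawn: weight = 956/3643 = 0.2624; after-tax cost = 2.6% × (1 − 17.3%) = 2.1502%.
Subordinated notes: weight = 622/3643 = 0.1707; after-tax cost = 5.3% × (1 − 17.3%) = 4.3831%.
WACC = 0.5668 × 15.0100% + 0.2624 × 2.1502% + 0.1707 × 4.3831% = 9.8209%.

9.82%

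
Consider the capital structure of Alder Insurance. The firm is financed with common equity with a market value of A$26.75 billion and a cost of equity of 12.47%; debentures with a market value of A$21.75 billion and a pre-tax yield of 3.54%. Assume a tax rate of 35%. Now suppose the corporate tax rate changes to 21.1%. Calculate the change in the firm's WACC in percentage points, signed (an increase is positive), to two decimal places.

Current WACC:
Total capital V = 26.75 + 21.75 = 48.5.
Equity: weight = 26.75/48.5 = 0.5515; cost = 12.47%.
Debentures: weight = 21.75/48.5 = 0.4485; after-tax cost = 3.54% × (1 − 35%) = 2.3010%.
WACC = 0.5515 × 12.4700% + 0.4485 × 2.3010% = 7.9097%.
After the change:
Total capital V = 26.75 + 21.75 = 48.5.
Equity: weight = 26.75/48.5 = 0.5515; cost = 12.47%.
Debentures: weight = 21.75/48.5 = 0.4485; after-tax cost = 3.54% × (1 − 21.1%) = 2.7931%.
WACC = 0.5515 × 12.4700% + 0.4485 × 2.7931% = 8.1303%.
Change in WACC = 8.1303% − 7.9097% = 0.2207 pp.

+0.22 pp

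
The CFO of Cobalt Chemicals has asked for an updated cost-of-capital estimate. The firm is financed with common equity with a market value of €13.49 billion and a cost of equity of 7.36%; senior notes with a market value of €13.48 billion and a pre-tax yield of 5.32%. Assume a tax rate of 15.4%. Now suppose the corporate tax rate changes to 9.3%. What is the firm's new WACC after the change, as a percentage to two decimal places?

6.09%

After the change:
Total capital V = 13.49 + 13.48 = 26.97.
Equity: weight = 13.49/26.97 = 0.5002; cost = 7.36%.
Senior notes: weight = 13.48/26.97 = 0.4998; after-tax cost = 5.32% × (1 − 9.3%) = 4.8252%.
WACC = 0.5002 × 7.3600% + 0.4998 × 4.8252% = 6.0931%.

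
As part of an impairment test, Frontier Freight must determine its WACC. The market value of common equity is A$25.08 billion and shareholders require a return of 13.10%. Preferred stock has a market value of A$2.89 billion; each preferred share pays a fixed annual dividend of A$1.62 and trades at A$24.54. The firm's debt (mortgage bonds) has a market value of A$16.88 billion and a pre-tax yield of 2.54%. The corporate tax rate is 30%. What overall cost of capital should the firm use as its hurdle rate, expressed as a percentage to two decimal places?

8.42%

Cost of preferred: Rp = 1.62 / 24.54 = 6.6015%.
Total capital V = 25.08 + 2.89 + 16.88 = 44.85.
Equity: weight = 25.08/44.85 = 0.5592; cost = 13.1%.
Preferred: weight = 2.89/44.85 = 0.0644; cost = 6.6015%.
Mortgage bonds: weight = 16.88/44.85 = 0.3764; after-tax cost = 2.54% × (1 − 30%) = 1.7780%.
WACC = 0.5592 × 13.1000% + 0.0644 × 6.6015% + 0.3764 × 1.7780% = 8.4200%.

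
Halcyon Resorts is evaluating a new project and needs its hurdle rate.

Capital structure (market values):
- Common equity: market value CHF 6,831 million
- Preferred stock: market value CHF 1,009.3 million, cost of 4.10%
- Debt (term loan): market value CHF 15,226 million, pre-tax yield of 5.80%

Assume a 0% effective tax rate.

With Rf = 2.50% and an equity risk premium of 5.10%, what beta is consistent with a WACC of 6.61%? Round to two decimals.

Total capital V = 6831 + 1009.3 + 15226 = 23066.3.
Equity weight = 6831/23066.3 = 0.2961.
Preferred weight = 1009.3/23066.3 = 0.0438.
Term loan weight = 15226/23066.3 = 0.6601.
Debt contribution = 0.6601 × 5.8% × (1 − 0%) = 3.8286%.
Preferred contribution = 0.0438 × 4.1% = 0.1794%.
Required equity contribution = 6.61% − 4.0080% = 2.6020%  ⇒  Re = 8.7863%.
CAPM: 8.7863% = 2.5% + β × 5.1%  ⇒  β = 1.2326.

1.23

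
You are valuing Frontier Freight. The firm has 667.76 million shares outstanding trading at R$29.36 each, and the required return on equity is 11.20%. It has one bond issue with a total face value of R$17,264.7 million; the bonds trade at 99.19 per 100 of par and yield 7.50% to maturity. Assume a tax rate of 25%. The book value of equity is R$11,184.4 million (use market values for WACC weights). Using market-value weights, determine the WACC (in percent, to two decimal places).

8.60%

Market value of equity E = 29.36 × 667.76m = 19605.4336m. Market value of debt D = 17264.7m × 99.19/100 = 17124.85593m.
Total capital V = 19605.4336 + 17124.85593 = 36730.28953.
Equity: weight = 19605.4336/36730.28953 = 0.5338; cost = 11.2%.
Bonds outstanding: weight = 17124.85593/36730.28953 = 0.4662; after-tax cost = 7.5% × (1 − 25%) = 5.6250%.
WACC = 0.5338 × 11.2000% + 0.4662 × 5.6250% = 8.6008%.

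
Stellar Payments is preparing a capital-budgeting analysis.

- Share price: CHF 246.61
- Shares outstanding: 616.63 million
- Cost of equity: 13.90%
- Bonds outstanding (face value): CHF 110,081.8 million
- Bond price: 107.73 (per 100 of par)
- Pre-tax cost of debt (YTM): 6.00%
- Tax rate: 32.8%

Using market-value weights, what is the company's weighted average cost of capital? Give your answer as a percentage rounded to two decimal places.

Market value of equity E = 246.61 × 616.63m = 152067.1243m. Market value of debt D = 110081.8m × 107.73/100 = 118591.12314m.
Total capital V = 152067.1243 + 118591.12314 = 270658.24744.
Equity: weight = 152067.1243/270658.24744 = 0.5618; cost = 13.9%.
Bonds outstanding: weight = 118591.12314/270658.24744 = 0.4382; after-tax cost = 6% × (1 − 32.8%) = 4.0320%.
WACC = 0.5618 × 13.9000% + 0.4382 × 4.0320% = 9.5763%.

9.58%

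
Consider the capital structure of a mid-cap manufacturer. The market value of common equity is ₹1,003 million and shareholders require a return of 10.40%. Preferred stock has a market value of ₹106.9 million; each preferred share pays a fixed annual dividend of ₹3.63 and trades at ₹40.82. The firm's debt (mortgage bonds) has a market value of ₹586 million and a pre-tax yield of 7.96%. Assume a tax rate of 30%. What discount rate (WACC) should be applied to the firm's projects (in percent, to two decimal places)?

8.64%

Cost of preferred: Rp = 3.63 / 40.82 = 8.8927%.
Total capital V = 1003 + 106.9 + 586 = 1695.9.
Equity: weight = 1003/1695.9 = 0.5914; cost = 10.4%.
Preferred: weight = 106.9/1695.9 = 0.0630; cost = 8.8927%.
Mortgage bonds: weight = 586/1695.9 = 0.3455; after-tax cost = 7.96% × (1 − 30%) = 5.5720%.
WACC = 0.5914 × 10.4000% + 0.0630 × 8.8927% + 0.3455 × 5.5720% = 8.6367%.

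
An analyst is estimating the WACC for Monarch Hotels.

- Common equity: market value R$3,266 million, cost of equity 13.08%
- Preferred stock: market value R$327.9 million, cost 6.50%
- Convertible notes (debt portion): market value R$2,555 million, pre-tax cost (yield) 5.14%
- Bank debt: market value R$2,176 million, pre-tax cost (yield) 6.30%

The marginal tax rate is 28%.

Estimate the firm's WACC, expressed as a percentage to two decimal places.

Total capital V = 3266 + 327.9 + 2555 + 2176 = 8324.9.
Equity: weight = 3266/8324.9 = 0.3923; cost = 13.08%.
Preferred: weight = 327.9/8324.9 = 0.0394; cost = 6.5%.
Convertible notes (debt portion): weight = 2555/8324.9 = 0.3069; after-tax cost = 5.14% × (1 − 28%) = 3.7008%.
Bank debt: weight = 2176/8324.9 = 0.2614; after-tax cost = 6.3% × (1 − 28%) = 4.5360%.
WACC = 0.3923 × 13.0800% + 0.0394 × 6.5000% + 0.3069 × 3.7008% + 0.2614 × 4.5360% = 7.7090%.

7.71%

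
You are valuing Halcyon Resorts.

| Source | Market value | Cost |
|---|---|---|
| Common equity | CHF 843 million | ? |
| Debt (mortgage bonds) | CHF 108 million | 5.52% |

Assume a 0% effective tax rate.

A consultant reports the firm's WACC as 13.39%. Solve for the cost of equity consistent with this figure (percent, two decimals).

Total capital V = 843 + 108 = 951.
Equity weight = 843/951 = 0.8864.
Mortgage bonds weight = 108/951 = 0.1136.
Debt contribution = 0.1136 × 5.52% × (1 − 0%) = 0.6269%.
Required equity contribution = 13.39% − 0.6269% = 12.7631%.
Re = 12.7631% / 0.8864 = 14.3983%.

14.40%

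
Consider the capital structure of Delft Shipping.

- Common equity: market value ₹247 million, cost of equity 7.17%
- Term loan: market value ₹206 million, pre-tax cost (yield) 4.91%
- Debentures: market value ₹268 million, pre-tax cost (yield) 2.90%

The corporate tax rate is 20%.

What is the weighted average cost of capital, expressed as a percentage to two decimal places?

4.44%

Total capital V = 247 + 206 + 268 = 721.
Equity: weight = 247/721 = 0.3426; cost = 7.17%.
Term loan: weight = 206/721 = 0.2857; after-tax cost = 4.91% × (1 − 20%) = 3.9280%.
Debentures: weight = 268/721 = 0.3717; after-tax cost = 2.9% × (1 − 20%) = 2.3200%.
WACC = 0.3426 × 7.1700% + 0.2857 × 3.9280% + 0.3717 × 2.3200% = 4.4409%.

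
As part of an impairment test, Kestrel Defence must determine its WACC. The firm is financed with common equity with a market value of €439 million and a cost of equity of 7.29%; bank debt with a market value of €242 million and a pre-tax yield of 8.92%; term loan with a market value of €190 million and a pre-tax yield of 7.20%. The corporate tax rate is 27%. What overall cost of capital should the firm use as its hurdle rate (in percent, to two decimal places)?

6.63%

Total capital V = 439 + 242 + 190 = 871.
Equity: weight = 439/871 = 0.5040; cost = 7.29%.
Bank debt: weight = 242/871 = 0.2778; after-tax cost = 8.92% × (1 − 27%) = 6.5116%.
Term loan: weight = 190/871 = 0.2181; after-tax cost = 7.2% × (1 − 27%) = 5.2560%.
WACC = 0.5040 × 7.2900% + 0.2778 × 6.5116% + 0.2181 × 5.2560% = 6.6300%.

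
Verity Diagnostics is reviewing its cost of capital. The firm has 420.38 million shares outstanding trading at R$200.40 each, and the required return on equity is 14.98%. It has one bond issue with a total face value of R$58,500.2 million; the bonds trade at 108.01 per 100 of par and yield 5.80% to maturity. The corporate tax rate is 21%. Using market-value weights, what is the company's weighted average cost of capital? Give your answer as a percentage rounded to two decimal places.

10.52%

Market value of equity E = 200.4 × 420.38m = 84244.152m. Market value of debt D = 58500.2m × 108.01/100 = 63186.06602m.
Total capital V = 84244.152 + 63186.06602 = 147430.21802.
Equity: weight = 84244.152/147430.21802 = 0.5714; cost = 14.98%.
Bonds outstanding: weight = 63186.06602/147430.21802 = 0.4286; after-tax cost = 5.8% × (1 − 21%) = 4.5820%.
WACC = 0.5714 × 14.9800% + 0.4286 × 4.5820% = 10.5236%.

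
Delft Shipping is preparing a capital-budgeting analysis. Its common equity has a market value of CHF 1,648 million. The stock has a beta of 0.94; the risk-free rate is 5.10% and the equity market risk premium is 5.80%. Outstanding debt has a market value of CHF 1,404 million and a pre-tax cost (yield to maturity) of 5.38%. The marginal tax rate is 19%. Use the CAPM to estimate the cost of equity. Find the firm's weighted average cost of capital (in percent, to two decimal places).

Cost of equity via CAPM: Re = 5.1% + 0.94 × 5.8% = 10.5520%.
Total capital V = 1648 + 1404 = 3052.
Equity: weight = 1648/3052 = 0.5400; cost = 10.552%.
Debt: weight = 1404/3052 = 0.4600; after-tax cost = 5.38% × (1 − 19%) = 4.3578%.
WACC = 0.5400 × 10.5520% + 0.4600 × 4.3578% = 7.7025%.

7.70%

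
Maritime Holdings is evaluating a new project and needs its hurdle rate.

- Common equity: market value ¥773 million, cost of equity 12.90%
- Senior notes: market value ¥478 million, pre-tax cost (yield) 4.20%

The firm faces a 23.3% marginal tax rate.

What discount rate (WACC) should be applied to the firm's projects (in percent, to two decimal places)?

Total capital V = 773 + 478 = 1251.
Equity: weight = 773/1251 = 0.6179; cost = 12.9%.
Senior notes: weight = 478/1251 = 0.3821; after-tax cost = 4.2% × (1 − 23.3%) = 3.2214%.
WACC = 0.6179 × 12.9000% + 0.3821 × 3.2214% = 9.2019%.

9.20%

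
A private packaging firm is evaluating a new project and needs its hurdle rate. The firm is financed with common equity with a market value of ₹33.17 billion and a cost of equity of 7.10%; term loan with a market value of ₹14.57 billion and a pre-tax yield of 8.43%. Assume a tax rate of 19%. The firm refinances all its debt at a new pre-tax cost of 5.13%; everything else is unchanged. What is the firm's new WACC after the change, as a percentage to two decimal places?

6.20%

After the change:
Total capital V = 33.17 + 14.57 = 47.74.
Equity: weight = 33.17/47.74 = 0.6948; cost = 7.1%.
Term loan: weight = 14.57/47.74 = 0.3052; after-tax cost = 5.13% × (1 − 19%) = 4.1553%.
WACC = 0.6948 × 7.1000% + 0.3052 × 4.1553% = 6.2013%.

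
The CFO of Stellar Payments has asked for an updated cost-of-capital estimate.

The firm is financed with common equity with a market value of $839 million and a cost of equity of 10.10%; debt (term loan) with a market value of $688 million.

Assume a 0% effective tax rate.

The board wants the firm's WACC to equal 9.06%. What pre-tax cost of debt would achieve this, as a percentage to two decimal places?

7.79%

Total capital V = 839 + 688 = 1527.
Equity weight = 839/1527 = 0.5494.
Term loan weight = 688/1527 = 0.4506.
Equity contribution = 0.5494 × 10.1% = 5.5494%.
Remaining for debt = 9.06% − 5.5494% = 3.5106%.
Rd × (1 − 0%) × 0.4506 = 3.5106%  ⇒  Rd = 7.7917%.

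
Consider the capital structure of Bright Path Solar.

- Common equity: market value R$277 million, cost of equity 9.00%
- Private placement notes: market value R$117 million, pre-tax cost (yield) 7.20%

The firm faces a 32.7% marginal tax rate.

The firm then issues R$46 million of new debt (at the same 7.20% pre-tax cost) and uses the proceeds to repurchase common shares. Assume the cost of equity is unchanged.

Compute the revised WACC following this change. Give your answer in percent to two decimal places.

7.28%

After the change:
Total capital V = 231 + 163 = 394.
Equity: weight = 231/394 = 0.5863; cost = 9%.
Private placement notes: weight = 163/394 = 0.4137; after-tax cost = 7.2% × (1 − 32.7%) = 4.8456%.
WACC = 0.5863 × 9.0000% + 0.4137 × 4.8456% = 7.2813%.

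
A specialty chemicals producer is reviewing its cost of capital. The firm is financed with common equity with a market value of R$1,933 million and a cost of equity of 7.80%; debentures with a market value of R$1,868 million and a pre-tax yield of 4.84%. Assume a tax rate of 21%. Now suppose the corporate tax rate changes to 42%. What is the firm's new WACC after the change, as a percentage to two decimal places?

After the change:
Total capital V = 1933 + 1868 = 3801.
Equity: weight = 1933/3801 = 0.5086; cost = 7.8%.
Debentures: weight = 1868/3801 = 0.4914; after-tax cost = 4.84% × (1 − 42%) = 2.8072%.
WACC = 0.5086 × 7.8000% + 0.4914 × 2.8072% = 5.3463%.

5.35%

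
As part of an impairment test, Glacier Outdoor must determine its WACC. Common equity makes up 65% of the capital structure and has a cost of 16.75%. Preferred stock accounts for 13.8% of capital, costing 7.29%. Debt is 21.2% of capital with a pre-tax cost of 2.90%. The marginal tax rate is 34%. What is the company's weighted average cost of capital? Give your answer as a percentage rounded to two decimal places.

After-tax cost of debt = 2.9% × (1 − 34%) = 1.9140%.
WACC = 0.650 × 16.7500% + 0.138 × 7.2900% + 0.212 × 1.9140% = 12.2993%.

12.30%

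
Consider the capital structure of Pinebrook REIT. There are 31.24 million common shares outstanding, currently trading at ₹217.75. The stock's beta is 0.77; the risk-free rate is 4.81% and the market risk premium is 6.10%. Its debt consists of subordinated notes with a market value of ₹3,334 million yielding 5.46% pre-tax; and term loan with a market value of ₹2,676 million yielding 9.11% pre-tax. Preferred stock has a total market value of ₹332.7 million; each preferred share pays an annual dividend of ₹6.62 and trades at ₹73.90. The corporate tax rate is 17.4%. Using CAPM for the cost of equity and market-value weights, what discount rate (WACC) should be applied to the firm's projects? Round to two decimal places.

7.82%

Cost of equity via CAPM: Re = 4.81% + 0.77 × 6.1% = 9.5070%.
Cost of preferred: Rp = 6.62 / 73.9 = 8.9581%.
Market value of equity E = 217.75 × 31.24m = 6802.51m.
Total capital V = 6802.51 + 332.7 + 3334 + 2676 = 13145.21.
Equity: weight = 6802.51/13145.21 = 0.5175; cost = 9.507%.
Preferred: weight = 332.7/13145.21 = 0.0253; cost = 8.9581%.
Subordinated notes: weight = 3334/13145.21 = 0.2536; after-tax cost = 5.46% × (1 − 17.4%) = 4.5100%.
Term loan: weight = 2676/13145.21 = 0.2036; after-tax cost = 9.11% × (1 − 17.4%) = 7.5249%.
WACC = 0.5175 × 9.5070% + 0.0253 × 8.9581% + 0.2536 × 4.5100% + 0.2036 × 7.5249% = 7.8222%.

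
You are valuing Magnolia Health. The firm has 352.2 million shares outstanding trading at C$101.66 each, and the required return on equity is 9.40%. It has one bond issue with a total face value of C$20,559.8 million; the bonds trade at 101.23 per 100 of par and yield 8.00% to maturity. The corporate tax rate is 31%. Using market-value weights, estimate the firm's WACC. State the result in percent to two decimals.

7.97%

Market value of equity E = 101.66 × 352.2m = 35804.652m. Market value of debt D = 20559.8m × 101.23/100 = 20812.68554m.
Total capital V = 35804.652 + 20812.68554 = 56617.33754.
Equity: weight = 35804.652/56617.33754 = 0.6324; cost = 9.4%.
Bonds outstanding: weight = 20812.68554/56617.33754 = 0.3676; after-tax cost = 8% × (1 − 31%) = 5.5200%.
WACC = 0.6324 × 9.4000% + 0.3676 × 5.5200% = 7.9737%.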